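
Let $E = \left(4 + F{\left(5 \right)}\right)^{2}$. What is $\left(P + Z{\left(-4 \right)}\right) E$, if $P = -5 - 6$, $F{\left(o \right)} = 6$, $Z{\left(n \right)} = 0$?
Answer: $-1100$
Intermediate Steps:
$P = -11$
$E = 100$ ($E = \left(4 + 6\right)^{2} = 10^{2} = 100$)
$\left(P + Z{\left(-4 \right)}\right) E = \left(-11 + 0\right) 100 = \left(-11\right) 100 = -1100$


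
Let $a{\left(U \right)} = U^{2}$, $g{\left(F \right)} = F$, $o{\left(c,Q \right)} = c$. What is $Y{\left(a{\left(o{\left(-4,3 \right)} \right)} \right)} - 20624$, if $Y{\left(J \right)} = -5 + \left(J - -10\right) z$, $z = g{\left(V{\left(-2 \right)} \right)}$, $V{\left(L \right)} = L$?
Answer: $-20681$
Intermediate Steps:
$z = -2$
$Y{\left(J \right)} = -25 - 2 J$ ($Y{\left(J \right)} = -5 + \left(J - -10\right) \left(-2\right) = -5 + \left(J + 10\right) \left(-2\right) = -5 + \left(10 + J\right) \left(-2\right) = -5 - \left(20 + 2 J\right) = -25 - 2 J$)
$Y{\left(a{\left(o{\left(-4,3 \right)} \right)} \right)} - 20624 = \left(-25 - 2 \left(-4\right)^{2}\right) - 20624 = \left(-25 - 32\right) - 20624 = -57 - 20624 = -20681$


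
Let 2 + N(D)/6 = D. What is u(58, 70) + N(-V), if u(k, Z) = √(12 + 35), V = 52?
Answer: -324 + √47 ≈ -317.14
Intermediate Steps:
u(k, Z) = √47
N(D) = -12 + 6*D
u(58, 70) + N(-V) = √47 + (-12 + 6*(-1*52)) = √47 + (-12 + 6*(-52)) = √47 + (-12 - 312) = √47 - 324 = -324 + √47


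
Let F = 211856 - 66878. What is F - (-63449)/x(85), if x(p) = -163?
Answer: 23567965/163 ≈ 1.4459e+5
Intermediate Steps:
F = 144978
F - (-63449)/x(85) = 144978 - (-63449)/(-163) = 144978 - (-63449)*(-1)/163 = 144978 - 1*63449/163 = 144978 - 63449/163 = 23567965/163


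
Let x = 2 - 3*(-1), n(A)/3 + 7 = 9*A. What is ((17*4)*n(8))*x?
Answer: 66300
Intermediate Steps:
n(A) = -21 + 27*A (n(A) = -21 + 3*(9*A) = -21 + 27*A)
x = 5 (x = 2 + 3 = 5)
((17*4)*n(8))*x = ((17*4)*(-21 + 27*8))*5 = (68*(-21 + 216))*5 = (68*195)*5 = 13260*5 = 66300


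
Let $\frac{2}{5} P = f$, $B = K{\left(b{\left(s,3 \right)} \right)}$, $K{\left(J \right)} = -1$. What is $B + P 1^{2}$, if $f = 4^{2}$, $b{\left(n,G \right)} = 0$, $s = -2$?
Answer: $39$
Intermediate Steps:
$B = -1$
$f = 16$
$P = 40$ ($P = \frac{5}{2} \cdot 16 = 40$)
$B + P 1^{2} = -1 + 40 \cdot 1^{2} = -1 + 40 \cdot 1 = -1 + 40 = 39$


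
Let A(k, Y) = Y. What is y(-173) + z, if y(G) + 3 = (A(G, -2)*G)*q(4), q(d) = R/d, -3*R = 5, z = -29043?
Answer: -175141/6 ≈ -29190.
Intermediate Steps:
R = -5/3 (R = -1/3*5 = -5/3 ≈ -1.6667)
q(d) = -5/(3*d)
y(G) = -3 + 5*G/6 (y(G) = -3 + (-2*G)*(-5/3/4) = -3 + (-2*G)*(-5/3*1/4) = -3 - 2*G*(-5/12) = -3 + 5*G/6)
y(-173) + z = (-3 + (5/6)*(-173)) - 29043 = (-3 - 865/6) - 29043 = -883/6 - 29043 = -175141/6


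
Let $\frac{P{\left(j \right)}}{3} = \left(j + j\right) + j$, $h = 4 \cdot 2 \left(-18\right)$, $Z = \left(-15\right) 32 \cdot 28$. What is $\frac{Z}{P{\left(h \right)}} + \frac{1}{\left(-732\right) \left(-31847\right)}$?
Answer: $\frac{2175787049}{209808036} \approx 10.37$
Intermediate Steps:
$Z = -13440$ ($Z = \left(-480\right) 28 = -13440$)
$h = -144$ ($h = 4 \left(-36\right) = -144$)
$P{\left(j \right)} = 9 j$ ($P{\left(j \right)} = 3 \left(\left(j + j\right) + j\right) = 3 \left(2 j + j\right) = 3 \cdot 3 j = 9 j$)
$\frac{Z}{P{\left(h \right)}} + \frac{1}{\left(-732\right) \left(-31847\right)} = - \frac{13440}{9 \left(-144\right)} + \frac{1}{\left(-732\right) \left(-31847\right)} = - \frac{13440}{-1296} - - \frac{1}{23312004} = \left(-13440\right) \left(- \frac{1}{1296}\right) + \frac{1}{23312004} = \frac{280}{27} + \frac{1}{23312004} = \frac{2175787049}{209808036}$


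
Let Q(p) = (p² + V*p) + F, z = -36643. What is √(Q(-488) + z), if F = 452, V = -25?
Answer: √214153 ≈ 462.77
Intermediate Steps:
Q(p) = 452 + p² - 25*p (Q(p) = (p² - 25*p) + 452 = 452 + p² - 25*p)
√(Q(-488) + z) = √((452 + (-488)² - 25*(-488)) - 36643) = √((452 + 238144 + 12200) - 36643) = √(250796 - 36643) = √214153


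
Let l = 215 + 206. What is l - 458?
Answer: -37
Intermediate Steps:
l = 421
l - 458 = 421 - 458 = -37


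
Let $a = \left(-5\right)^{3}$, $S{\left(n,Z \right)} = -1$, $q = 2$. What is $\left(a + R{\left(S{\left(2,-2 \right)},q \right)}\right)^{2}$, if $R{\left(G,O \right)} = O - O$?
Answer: $15625$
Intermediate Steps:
$R{\left(G,O \right)} = 0$
$a = -125$
$\left(a + R{\left(S{\left(2,-2 \right)},q \right)}\right)^{2} = \left(-125 + 0\right)^{2} = \left(-125\right)^{2} = 15625$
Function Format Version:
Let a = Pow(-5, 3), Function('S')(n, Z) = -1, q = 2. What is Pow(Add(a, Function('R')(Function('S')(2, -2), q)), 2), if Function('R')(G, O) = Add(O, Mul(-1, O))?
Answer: 15625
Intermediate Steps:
Function('R')(G, O) = 0
a = -125
Pow(Add(a, Function('R')(Function('S')(2, -2), q)), 2) = Pow(Add(-125, 0), 2) = Pow(-125, 2) = 15625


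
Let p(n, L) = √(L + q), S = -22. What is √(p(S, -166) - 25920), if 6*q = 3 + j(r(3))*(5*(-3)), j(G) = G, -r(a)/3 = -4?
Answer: √(-103680 + 2*I*√782)/2 ≈ 0.043424 + 161.0*I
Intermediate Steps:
r(a) = 12 (r(a) = -3*(-4) = 12)
q = -59/2 (q = (3 + 12*(5*(-3)))/6 = (3 + 12*(-15))/6 = (3 - 180)/6 = (⅙)*(-177) = -59/2 ≈ -29.500)
p(n, L) = √(-59/2 + L) (p(n, L) = √(L - 59/2) = √(-59/2 + L))
√(p(S, -166) - 25920) = √(√(-118 + 4*(-166))/2 - 25920) = √(√(-118 - 664)/2 - 25920) = √(√(-782)/2 - 25920) = √((I*√782)/2 - 25920) = √(I*√782/2 - 25920) = √(-25920 + I*√782/2)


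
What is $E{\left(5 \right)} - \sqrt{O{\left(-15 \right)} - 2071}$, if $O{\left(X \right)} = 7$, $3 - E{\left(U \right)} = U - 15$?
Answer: $13 - 4 i \sqrt{129} \approx 13.0 - 45.431 i$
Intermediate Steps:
$E{\left(U \right)} = 18 - U$ ($E{\left(U \right)} = 3 - \left(U - 15\right) = 3 - \left(-15 + U\right) = 18 - U$)
$E{\left(5 \right)} - \sqrt{O{\left(-15 \right)} - 2071} = \left(18 - 5\right) - \sqrt{7 - 2071} = \left(18 - 5\right) - \sqrt{-2064} = 13 - 4 i \sqrt{129}$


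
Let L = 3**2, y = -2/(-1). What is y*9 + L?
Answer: 27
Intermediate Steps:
y = 2 (y = -2*(-1) = 2)
L = 9
y*9 + L = 2*9 + 9 = 18 + 9 = 27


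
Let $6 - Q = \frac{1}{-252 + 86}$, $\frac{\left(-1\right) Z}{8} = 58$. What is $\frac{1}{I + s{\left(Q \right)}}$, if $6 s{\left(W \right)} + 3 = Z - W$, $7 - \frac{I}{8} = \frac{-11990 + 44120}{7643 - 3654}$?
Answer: $- \frac{1324348}{115577889} \approx -0.011458$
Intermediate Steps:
$Z = -464$ ($Z = \left(-8\right) 58 = -464$)
$Q = \frac{997}{166}$ ($Q = 6 - \frac{1}{-252 + 86} = 6 - \frac{1}{-166} = 6 - - \frac{1}{166} = 6 + \frac{1}{166} = \frac{997}{166} \approx 6.006$)
$I = - \frac{33656}{3989}$ ($I = 56 - 8 \frac{-11990 + 44120}{7643 - 3654} = 56 - 8 \cdot \frac{32130}{3989} = 56 - 8 \cdot 32130 \cdot \frac{1}{3989} = 56 - \frac{257040}{3989} = - \frac{33656}{3989} \approx -8.4372$)
$s{\left(W \right)} = - \frac{467}{6} - \frac{W}{6}$ ($s{\left(W \right)} = - \frac{1}{2} + \frac{-464 - W}{6} = - \frac{1}{2} - \left(\frac{232}{3} + \frac{W}{6}\right) = - \frac{467}{6} - \frac{W}{6}$)
$\frac{1}{I + s{\left(Q \right)}} = \frac{1}{- \frac{33656}{3989} - \frac{26173}{332}} = \frac{1}{- \frac{115577889}{1324348}} = - \frac{1324348}{115577889}$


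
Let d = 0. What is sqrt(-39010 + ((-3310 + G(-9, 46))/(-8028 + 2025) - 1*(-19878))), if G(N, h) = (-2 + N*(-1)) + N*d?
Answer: 3*I*sqrt(945707951)/667 ≈ 138.32*I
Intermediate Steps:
G(N, h) = -2 - N (G(N, h) = (-2 + N*(-1)) + N*0 = (-2 - N) + 0 = -2 - N)
sqrt(-39010 + ((-3310 + G(-9, 46))/(-8028 + 2025) - 1*(-19878))) = sqrt(-39010 + ((-3310 + (-2 - 1*(-9)))/(-8028 + 2025) - 1*(-19878))) = sqrt(-39010 + ((-3310 + (-2 + 9))/(-6003) + 19878)) = sqrt(-39010 + ((-3310 + 7)*(-1/6003) + 19878)) = sqrt(-39010 + (-3303*(-1/6003) + 19878)) = sqrt(-39010 + (367/667 + 19878)) = sqrt(-39010 + 13258993/667) = sqrt(-12760677/667) = 3*I*sqrt(945707951)/667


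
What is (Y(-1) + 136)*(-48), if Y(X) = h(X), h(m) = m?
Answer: -6480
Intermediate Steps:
Y(X) = X
(Y(-1) + 136)*(-48) = (-1 + 136)*(-48) = 135*(-48) = -6480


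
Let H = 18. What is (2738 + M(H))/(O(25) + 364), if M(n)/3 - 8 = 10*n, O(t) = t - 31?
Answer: 1651/179 ≈ 9.2235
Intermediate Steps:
O(t) = -31 + t
M(n) = 24 + 30*n (M(n) = 24 + 3*(10*n) = 24 + 30*n)
(2738 + M(H))/(O(25) + 364) = (2738 + (24 + 30*18))/((-31 + 25) + 364) = (2738 + (24 + 540))/(-6 + 364) = (2738 + 564)/358 = 3302*(1/358) = 1651/179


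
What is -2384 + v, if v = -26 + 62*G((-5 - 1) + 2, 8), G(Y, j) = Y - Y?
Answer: -2410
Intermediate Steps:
G(Y, j) = 0
v = -26 (v = -26 + 62*0 = -26 + 0 = -26)
-2384 + v = -2384 - 26 = -2410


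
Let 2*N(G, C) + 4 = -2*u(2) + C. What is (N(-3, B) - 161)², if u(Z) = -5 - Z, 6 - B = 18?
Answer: 26244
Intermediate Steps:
B = -12 (B = 6 - 1*18 = 6 - 18 = -12)
N(G, C) = 5 + C/2 (N(G, C) = -2 + (-2*(-5 - 1*2) + C)/2 = -2 + (-2*(-5 - 2) + C)/2 = -2 + (-2*(-7) + C)/2 = -2 + (14 + C)/2 = -2 + (7 + C/2) = 5 + C/2)
(N(-3, B) - 161)² = ((5 + (½)*(-12)) - 161)² = ((5 - 6) - 161)² = (-1 - 161)² = (-162)² = 26244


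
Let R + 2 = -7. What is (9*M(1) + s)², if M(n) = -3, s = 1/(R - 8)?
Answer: 211600/289 ≈ 732.18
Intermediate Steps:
R = -9 (R = -2 - 7 = -9)
s = -1/17 (s = 1/(-9 - 8) = 1/(-17) = -1/17 ≈ -0.058824)
(9*M(1) + s)² = (9*(-3) - 1/17)² = (-27 - 1/17)² = (-460/17)² = 211600/289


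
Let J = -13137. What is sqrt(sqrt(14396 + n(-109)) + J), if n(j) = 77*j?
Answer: sqrt(-13137 + 3*sqrt(667)) ≈ 114.28*I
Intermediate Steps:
sqrt(sqrt(14396 + n(-109)) + J) = sqrt(sqrt(14396 + 77*(-109)) - 13137) = sqrt(sqrt(14396 - 8393) - 13137) = sqrt(sqrt(6003) - 13137) = sqrt(3*sqrt(667) - 13137) = sqrt(-13137 + 3*sqrt(667))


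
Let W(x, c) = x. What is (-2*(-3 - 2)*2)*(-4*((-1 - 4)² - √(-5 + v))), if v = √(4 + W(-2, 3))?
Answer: -2000 + 80*I*√(5 - √2) ≈ -2000.0 + 151.49*I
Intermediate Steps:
v = √2 (v = √(4 - 2) = √2 ≈ 1.4142)
(-2*(-3 - 2)*2)*(-4*((-1 - 4)² - √(-5 + v))) = (-2*(-3 - 2)*2)*(-4*((-1 - 4)² - √(-5 + √2))) = (-2*(-5)*2)*(-4*((-5)² - √(-5 + √2))) = (10*2)*(-4*(25 - √(-5 + √2))) = 20*(-100 + 4*√(-5 + √2)) = -2000 + 80*√(-5 + √2)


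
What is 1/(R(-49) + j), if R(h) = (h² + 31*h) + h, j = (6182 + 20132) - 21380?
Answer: 1/5767 ≈ 0.00017340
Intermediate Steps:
j = 4934 (j = 26314 - 21380 = 4934)
R(h) = h² + 32*h
1/(R(-49) + j) = 1/(-49*(32 - 49) + 4934) = 1/(-49*(-17) + 4934) = 1/(833 + 4934) = 1/5767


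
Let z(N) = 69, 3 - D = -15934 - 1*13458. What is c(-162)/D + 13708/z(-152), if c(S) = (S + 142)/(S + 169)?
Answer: 24527176/123459 ≈ 198.67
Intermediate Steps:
D = 29395 (D = 3 - (-15934 - 1*13458) = 3 - (-15934 - 13458) = 3 - 1*(-29392) = 3 + 29392 = 29395)
c(S) = (142 + S)/(169 + S)
c(-162)/D + 13708/z(-152) = ((142 - 162)/(169 - 162))/29395 + 13708/69 = (-20/7)*(1/29395) + 13708*(1/69) = ((⅐)*(-20))*(1/29395) + 596/3 = -20/7*1/29395 + 596/3 = -4/41153 + 596/3 = 24527176/123459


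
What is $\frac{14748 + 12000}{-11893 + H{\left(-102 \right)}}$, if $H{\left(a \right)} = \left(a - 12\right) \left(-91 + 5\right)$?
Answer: $- \frac{26748}{2089} \approx -12.804$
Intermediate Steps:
$H{\left(a \right)} = 1032 - 86 a$ ($H{\left(a \right)} = \left(-12 + a\right) \left(-86\right) = 1032 - 86 a$)
$\frac{14748 + 12000}{-11893 + H{\left(-102 \right)}} = \frac{14748 + 12000}{-11893 + \left(1032 - -8772\right)} = \frac{26748}{-11893 + \left(1032 + 8772\right)} = \frac{26748}{-11893 + 9804} = \frac{26748}{-2089} = 26748 \left(- \frac{1}{2089}\right) = - \frac{26748}{2089}$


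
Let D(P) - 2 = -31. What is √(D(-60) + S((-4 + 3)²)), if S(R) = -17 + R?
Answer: 3*I*√5 ≈ 6.7082*I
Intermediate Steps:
D(P) = -29 (D(P) = 2 - 31 = -29)
√(D(-60) + S((-4 + 3)²)) = √(-29 + (-17 + (-4 + 3)²)) = √(-29 + (-17 + (-1)²)) = √(-29 + (-17 + 1)) = √(-29 - 16) = √(-45) = 3*I*√5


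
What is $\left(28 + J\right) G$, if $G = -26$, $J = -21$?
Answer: $-182$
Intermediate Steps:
$\left(28 + J\right) G = \left(28 - 21\right) \left(-26\right) = 7 \left(-26\right) = -182$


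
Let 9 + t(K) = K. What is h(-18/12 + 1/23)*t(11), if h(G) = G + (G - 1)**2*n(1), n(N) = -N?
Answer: -15851/1058 ≈ -14.982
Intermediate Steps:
t(K) = -9 + K
h(G) = G - (-1 + G)**2 (h(G) = G + (G - 1)**2*(-1*1) = G + (-1 + G)**2*(-1) = G - (-1 + G)**2)
h(-18/12 + 1/23)*t(11) = ((-18/12 + 1/23) - (-1 + (-18/12 + 1/23))**2)*(-9 + 11) = ((-18*1/12 + 1*(1/23)) - (-1 + (-18*1/12 + 1*(1/23)))**2)*2 = ((-3/2 + 1/23) - (-1 + (-3/2 + 1/23))**2)*2 = (-67/46 - (-1 - 67/46)**2)*2 = (-67/46 - (-113/46)**2)*2 = (-67/46 - 1*12769/2116)*2 = (-67/46 - 12769/2116)*2 = -15851/2116*2 = -15851/1058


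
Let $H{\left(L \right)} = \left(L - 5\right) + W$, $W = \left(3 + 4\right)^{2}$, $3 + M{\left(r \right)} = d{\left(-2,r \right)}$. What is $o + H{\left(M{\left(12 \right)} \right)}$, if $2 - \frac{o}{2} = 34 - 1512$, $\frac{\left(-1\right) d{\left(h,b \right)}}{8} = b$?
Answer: $2905$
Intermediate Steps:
$d{\left(h,b \right)} = - 8 b$
$M{\left(r \right)} = -3 - 8 r$
$o = 2960$ ($o = 4 - 2 \left(34 - 1512\right) = 4 - -2956 = 4 + 2956 = 2960$)
$W = 49$ ($W = 7^{2} = 49$)
$H{\left(L \right)} = 44 + L$ ($H{\left(L \right)} = \left(L - 5\right) + 49 = \left(-5 + L\right) + 49 = 44 + L$)
$o + H{\left(M{\left(12 \right)} \right)} = 2960 + \left(44 - 99\right) = 2960 - 55 = 2905$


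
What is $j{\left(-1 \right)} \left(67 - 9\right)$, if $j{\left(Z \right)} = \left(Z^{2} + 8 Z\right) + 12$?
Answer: $290$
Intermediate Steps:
$j{\left(Z \right)} = 12 + Z^{2} + 8 Z$
$j{\left(-1 \right)} \left(67 - 9\right) = \left(12 + \left(-1\right)^{2} + 8 \left(-1\right)\right) \left(67 - 9\right) = \left(12 + 1 - 8\right) 58 = 5 \cdot 58 = 290$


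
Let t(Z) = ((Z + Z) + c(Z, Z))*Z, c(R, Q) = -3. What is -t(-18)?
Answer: -702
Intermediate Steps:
t(Z) = Z*(-3 + 2*Z) (t(Z) = ((Z + Z) - 3)*Z = (2*Z - 3)*Z = (-3 + 2*Z)*Z = Z*(-3 + 2*Z))
-t(-18) = -(-18)*(-3 + 2*(-18)) = -(-18)*(-3 - 36) = -(-18)*(-39) = -1*702 = -702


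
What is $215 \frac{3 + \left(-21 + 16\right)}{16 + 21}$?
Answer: $- \frac{430}{37} \approx -11.622$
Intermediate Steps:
$215 \frac{3 + \left(-21 + 16\right)}{16 + 21} = 215 \frac{3 - 5}{37} = 215 \left(\left(-2\right) \frac{1}{37}\right) = 215 \left(- \frac{2}{37}\right) = - \frac{430}{37}$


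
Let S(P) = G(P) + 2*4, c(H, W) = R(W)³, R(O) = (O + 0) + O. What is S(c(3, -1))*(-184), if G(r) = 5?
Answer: -2392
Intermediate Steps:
R(O) = 2*O (R(O) = O + O = 2*O)
c(H, W) = 8*W³ (c(H, W) = (2*W)³ = 8*W³)
S(P) = 13 (S(P) = 5 + 2*4 = 5 + 8 = 13)
S(c(3, -1))*(-184) = 13*(-184) = -2392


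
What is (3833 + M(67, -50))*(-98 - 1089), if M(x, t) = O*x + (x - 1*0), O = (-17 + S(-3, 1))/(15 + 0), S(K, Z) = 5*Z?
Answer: -22828384/5 ≈ -4.5657e+6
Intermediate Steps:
O = -4/5 (O = (-17 + 5*1)/(15 + 0) = (-17 + 5)/15 = -12*1/15 = -4/5 ≈ -0.80000)
M(x, t) = x/5 (M(x, t) = -4*x/5 + (x - 1*0) = -4*x/5 + (x + 0) = -4*x/5 + x = x/5)
(3833 + M(67, -50))*(-98 - 1089) = (3833 + (1/5)*67)*(-98 - 1089) = (3833 + 67/5)*(-1187) = (19232/5)*(-1187) = -22828384/5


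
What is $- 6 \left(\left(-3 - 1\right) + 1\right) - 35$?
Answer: $-17$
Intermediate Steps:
$- 6 \left(\left(-3 - 1\right) + 1\right) - 35 = - 6 \left(-4 + 1\right) - 35 = \left(-6\right) \left(-3\right) - 35 = 18 - 35 = -17$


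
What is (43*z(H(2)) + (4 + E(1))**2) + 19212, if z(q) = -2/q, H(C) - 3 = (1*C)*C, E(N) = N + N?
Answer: 134650/7 ≈ 19236.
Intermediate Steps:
E(N) = 2*N
H(C) = 3 + C**2 (H(C) = 3 + (1*C)*C = 3 + C*C = 3 + C**2)
(43*z(H(2)) + (4 + E(1))**2) + 19212 = (43*(-2/(3 + 2**2)) + (4 + 2*1)**2) + 19212 = (43*(-2/(3 + 4)) + (4 + 2)**2) + 19212 = (43*(-2/7) + 6**2) + 19212 = (43*(-2*1/7) + 36) + 19212 = (43*(-2/7) + 36) + 19212 = (-86/7 + 36) + 19212 = 166/7 + 19212 = 134650/7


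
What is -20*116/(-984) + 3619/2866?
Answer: 1276277/352518 ≈ 3.6205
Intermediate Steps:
-20*116/(-984) + 3619/2866 = -2320*(-1/984) + 3619*(1/2866) = 290/123 + 3619/2866 = 1276277/352518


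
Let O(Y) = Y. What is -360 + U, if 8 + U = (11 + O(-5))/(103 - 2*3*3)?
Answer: -31274/85 ≈ -367.93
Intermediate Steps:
U = -674/85 (U = -8 + (11 - 5)/(103 - 2*3*3) = -8 + 6/(103 - 6*3) = -8 + 6/(103 - 18) = -8 + 6/85 = -674/85 ≈ -7.9294)
-360 + U = -360 - 674/85 = -31274/85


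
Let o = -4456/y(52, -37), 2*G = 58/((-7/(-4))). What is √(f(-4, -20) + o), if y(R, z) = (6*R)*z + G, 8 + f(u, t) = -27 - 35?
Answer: 2*I*√7082296494/20173 ≈ 8.3435*I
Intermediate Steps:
G = 116/7 (G = (58/((-7/(-4))))/2 = (58/((-7*(-¼))))/2 = (58/(7/4))/2 = (58*(4/7))/2 = (½)*(232/7) = 116/7 ≈ 16.571)
f(u, t) = -70 (f(u, t) = -8 + (-27 - 35) = -8 - 62 = -70)
y(R, z) = 116/7 + 6*R*z (y(R, z) = (6*R)*z + 116/7 = 6*R*z + 116/7 = 116/7 + 6*R*z)
o = 7798/20173 (o = -4456/(116/7 + 6*52*(-37)) = -4456/(116/7 - 11544) = -4456/(-80692/7) = -4456*(-7/80692) = 7798/20173 ≈ 0.38656)
√(f(-4, -20) + o) = √(-70 + 7798/20173) = √(-1404312/20173) = 2*I*√7082296494/20173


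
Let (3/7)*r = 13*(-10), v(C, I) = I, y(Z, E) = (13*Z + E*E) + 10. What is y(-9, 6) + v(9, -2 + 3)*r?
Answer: -1123/3 ≈ -374.33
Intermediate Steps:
y(Z, E) = 10 + E² + 13*Z (y(Z, E) = (13*Z + E²) + 10 = (E² + 13*Z) + 10 = 10 + E² + 13*Z)
r = -910/3 (r = 7*(13*(-10))/3 = (7/3)*(-130) = -910/3 ≈ -303.33)
y(-9, 6) + v(9, -2 + 3)*r = (10 + 6² + 13*(-9)) + (-2 + 3)*(-910/3) = (10 + 36 - 117) + 1*(-910/3) = -71 - 910/3 = -1123/3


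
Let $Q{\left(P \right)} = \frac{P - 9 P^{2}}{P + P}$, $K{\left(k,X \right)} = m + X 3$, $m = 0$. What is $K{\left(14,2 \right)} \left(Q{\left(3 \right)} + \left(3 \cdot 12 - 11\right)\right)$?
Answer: $72$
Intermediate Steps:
$K{\left(k,X \right)} = 3 X$ ($K{\left(k,X \right)} = 0 + X 3 = 0 + 3 X = 3 X$)
$Q{\left(P \right)} = \frac{P - 9 P^{2}}{2 P}$
$K{\left(14,2 \right)} \left(Q{\left(3 \right)} + \left(3 \cdot 12 - 11\right)\right) = 3 \cdot 2 \left(\left(\frac{1}{2} - \frac{27}{2}\right) + \left(3 \cdot 12 - 11\right)\right) = 6 \left(\left(\frac{1}{2} - \frac{27}{2}\right) + \left(36 - 11\right)\right) = 6 \left(-13 + 25\right) = 6 \cdot 12 = 72$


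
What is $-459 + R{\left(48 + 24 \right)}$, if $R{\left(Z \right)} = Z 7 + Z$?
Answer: $117$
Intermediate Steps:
$R{\left(Z \right)} = 8 Z$ ($R{\left(Z \right)} = 7 Z + Z = 8 Z$)
$-459 + R{\left(48 + 24 \right)} = -459 + 8 \left(48 + 24\right) = -459 + 8 \cdot 72 = -459 + 576 = 117$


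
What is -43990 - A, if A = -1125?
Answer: -42865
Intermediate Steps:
-43990 - A = -43990 - 1*(-1125) = -43990 + 1125 = -42865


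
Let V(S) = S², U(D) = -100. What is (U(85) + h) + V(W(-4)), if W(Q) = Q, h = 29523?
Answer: 29439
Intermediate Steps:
(U(85) + h) + V(W(-4)) = (-100 + 29523) + (-4)² = 29423 + 16 = 29439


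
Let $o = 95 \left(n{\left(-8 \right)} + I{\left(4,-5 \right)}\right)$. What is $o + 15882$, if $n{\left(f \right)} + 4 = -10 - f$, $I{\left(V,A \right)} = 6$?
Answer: $15882$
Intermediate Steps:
$n{\left(f \right)} = -14 - f$ ($n{\left(f \right)} = -4 - \left(10 + f\right) = -14 - f$)
$o = 0$ ($o = 95 \left(\left(-14 - -8\right) + 6\right) = 95 \left(\left(-14 + 8\right) + 6\right) = 95 \left(-6 + 6\right) = 95 \cdot 0 = 0$)
$o + 15882 = 0 + 15882 = 15882$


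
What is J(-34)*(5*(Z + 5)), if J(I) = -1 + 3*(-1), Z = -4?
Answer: -20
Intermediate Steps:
J(I) = -4 (J(I) = -1 - 3 = -4)
J(-34)*(5*(Z + 5)) = -20*(-4 + 5) = -20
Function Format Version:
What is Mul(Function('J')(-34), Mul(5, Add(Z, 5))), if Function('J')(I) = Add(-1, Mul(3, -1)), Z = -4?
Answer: -20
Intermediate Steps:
Function('J')(I) = -4 (Function('J')(I) = Add(-1, -3) = -4)
Mul(Function('J')(-34), Mul(5, Add(Z, 5))) = Mul(-4, Mul(5, Add(-4, 5))) = Mul(-4, Mul(5, 1)) = Mul(-4, 5) = -20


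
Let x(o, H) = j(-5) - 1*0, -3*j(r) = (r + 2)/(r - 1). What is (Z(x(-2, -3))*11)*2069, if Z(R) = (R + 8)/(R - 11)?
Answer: -1069673/67 ≈ -15965.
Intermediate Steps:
j(r) = -(2 + r)/(3*(-1 + r)) (j(r) = -(r + 2)/(3*(r - 1)) = -(2 + r)/(3*(-1 + r)))
x(o, H) = -1/6 (x(o, H) = (-2 - 1*(-5))/(3*(-1 - 5)) - 1*0 = (1/3)*(-2 + 5)/(-6) + 0 = (1/3)*(-1/6)*3 + 0 = -1/6 + 0 = -1/6)
Z(R) = (8 + R)/(-11 + R)
(Z(x(-2, -3))*11)*2069 = (((8 - 1/6)/(-11 - 1/6))*11)*2069 = (((47/6)/(-67/6))*11)*2069 = (-6/67*47/6*11)*2069 = -47/67*11*2069 = -517/67*2069 = -1069673/67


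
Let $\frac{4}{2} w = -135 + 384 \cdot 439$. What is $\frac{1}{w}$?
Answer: $\frac{2}{168441} \approx 1.1874 \cdot 10^{-5}$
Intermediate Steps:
$w = \frac{168441}{2}$ ($w = \frac{-135 + 384 \cdot 439}{2} = \frac{-135 + 168576}{2} = \frac{1}{2} \cdot 168441 = \frac{168441}{2} \approx 84221.0$)
$\frac{1}{w} = \frac{1}{\frac{168441}{2}} = \frac{2}{168441}$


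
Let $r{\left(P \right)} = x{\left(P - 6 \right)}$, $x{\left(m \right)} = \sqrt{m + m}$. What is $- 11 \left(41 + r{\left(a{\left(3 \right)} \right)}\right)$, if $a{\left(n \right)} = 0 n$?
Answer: $-451 - 22 i \sqrt{3} \approx -451.0 - 38.105 i$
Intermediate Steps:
$a{\left(n \right)} = 0$
$x{\left(m \right)} = \sqrt{2} \sqrt{m}$ ($x{\left(m \right)} = \sqrt{2 m} = \sqrt{2} \sqrt{m}$)
$r{\left(P \right)} = \sqrt{2} \sqrt{-6 + P}$ ($r{\left(P \right)} = \sqrt{2} \sqrt{P - 6} = \sqrt{2} \sqrt{-6 + P}$)
$- 11 \left(41 + r{\left(a{\left(3 \right)} \right)}\right) = - 11 \left(41 + \sqrt{-12 + 2 \cdot 0}\right) = - 11 \left(41 + \sqrt{-12 + 0}\right) = - 11 \left(41 + \sqrt{-12}\right) = - 11 \left(41 + 2 i \sqrt{3}\right) = -451 - 22 i \sqrt{3}$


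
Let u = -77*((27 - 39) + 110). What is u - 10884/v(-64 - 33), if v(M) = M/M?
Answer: -18430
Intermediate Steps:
u = -7546 (u = -77*(-12 + 110) = -77*98 = -7546)
v(M) = 1
u - 10884/v(-64 - 33) = -7546 - 10884/1 = -7546 - 10884*1 = -7546 - 10884 = -18430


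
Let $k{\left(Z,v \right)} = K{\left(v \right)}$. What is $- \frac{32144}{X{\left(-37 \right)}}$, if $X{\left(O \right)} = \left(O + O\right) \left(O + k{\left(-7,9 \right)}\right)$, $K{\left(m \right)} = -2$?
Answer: $- \frac{16072}{1443} \approx -11.138$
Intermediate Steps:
$k{\left(Z,v \right)} = -2$
$X{\left(O \right)} = 2 O \left(-2 + O\right)$ ($X{\left(O \right)} = \left(O + O\right) \left(O - 2\right) = 2 O \left(-2 + O\right)$)
$- \frac{32144}{X{\left(-37 \right)}} = - \frac{32144}{2 \left(-37\right) \left(-2 - 37\right)} = - \frac{32144}{2 \left(-37\right) \left(-39\right)} = - \frac{32144}{2886} = \left(-32144\right) \frac{1}{2886} = - \frac{16072}{1443}$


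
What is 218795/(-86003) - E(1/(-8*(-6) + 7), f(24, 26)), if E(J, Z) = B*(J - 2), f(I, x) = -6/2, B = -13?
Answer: -133899976/4730165 ≈ -28.308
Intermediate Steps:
f(I, x) = -3 (f(I, x) = -6*½ = -3)
E(J, Z) = 26 - 13*J (E(J, Z) = -13*(J - 2) = -13*(-2 + J) = 26 - 13*J)
218795/(-86003) - E(1/(-8*(-6) + 7), f(24, 26)) = 218795/(-86003) - (26 - 13/(-8*(-6) + 7)) = 218795*(-1/86003) - (26 - 13/(48 + 7)) = -218795/86003 - (26 - 13/55) = -218795/86003 - 1*1417/55 = -218795/86003 - 1417/55 = -133899976/4730165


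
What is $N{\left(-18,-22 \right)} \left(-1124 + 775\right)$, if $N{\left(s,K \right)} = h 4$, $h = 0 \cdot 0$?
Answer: $0$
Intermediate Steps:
$h = 0$
$N{\left(s,K \right)} = 0$ ($N{\left(s,K \right)} = 0 \cdot 4 = 0$)
$N{\left(-18,-22 \right)} \left(-1124 + 775\right) = 0 \left(-1124 + 775\right) = 0 \left(-349\right) = 0$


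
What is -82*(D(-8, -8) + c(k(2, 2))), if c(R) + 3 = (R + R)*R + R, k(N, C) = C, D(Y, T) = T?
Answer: 82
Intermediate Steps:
c(R) = -3 + R + 2*R**2 (c(R) = -3 + ((R + R)*R + R) = -3 + ((2*R)*R + R) = -3 + (2*R**2 + R) = -3 + (R + 2*R**2) = -3 + R + 2*R**2)
-82*(D(-8, -8) + c(k(2, 2))) = -82*(-8 + (-3 + 2 + 2*2**2)) = -82*(-8 + (-3 + 2 + 2*4)) = -82*(-8 + (-3 + 2 + 8)) = -82*(-8 + 7) = -82*(-1) = 82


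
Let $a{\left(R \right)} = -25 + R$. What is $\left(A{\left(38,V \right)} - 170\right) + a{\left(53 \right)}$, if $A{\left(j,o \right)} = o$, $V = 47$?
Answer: $-95$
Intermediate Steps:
$\left(A{\left(38,V \right)} - 170\right) + a{\left(53 \right)} = \left(47 - 170\right) + \left(-25 + 53\right) = -123 + 28 = -95$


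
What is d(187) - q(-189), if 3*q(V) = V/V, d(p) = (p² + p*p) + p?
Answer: 210374/3 ≈ 70125.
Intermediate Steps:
d(p) = p + 2*p² (d(p) = (p² + p²) + p = 2*p² + p = p + 2*p²)
q(V) = ⅓ (q(V) = (V/V)/3 = (⅓)*1 = ⅓)
d(187) - q(-189) = 187*(1 + 2*187) - 1*⅓ = 187*(1 + 374) - ⅓ = 187*375 - ⅓ = 70125 - ⅓ = 210374/3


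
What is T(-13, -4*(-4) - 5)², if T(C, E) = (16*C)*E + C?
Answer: 5294601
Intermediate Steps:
T(C, E) = C + 16*C*E (T(C, E) = 16*C*E + C = C + 16*C*E)
T(-13, -4*(-4) - 5)² = (-13*(1 + 16*(-4*(-4) - 5)))² = (-13*(1 + 16*(16 - 5)))² = (-13*(1 + 16*11))² = (-13*(1 + 176))² = (-13*177)² = (-2301)² = 5294601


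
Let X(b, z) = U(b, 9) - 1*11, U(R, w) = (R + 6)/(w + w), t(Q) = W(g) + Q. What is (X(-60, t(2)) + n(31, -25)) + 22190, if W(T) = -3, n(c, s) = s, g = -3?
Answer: 22151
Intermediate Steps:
t(Q) = -3 + Q
U(R, w) = (6 + R)/(2*w) (U(R, w) = (6 + R)/((2*w)) = (6 + R)*(1/(2*w)) = (6 + R)/(2*w))
X(b, z) = -32/3 + b/18 (X(b, z) = (1/2)*(6 + b)/9 - 1*11 = (1/2)*(1/9)*(6 + b) - 11 = (1/3 + b/18) - 11 = -32/3 + b/18)
(X(-60, t(2)) + n(31, -25)) + 22190 = ((-32/3 + (1/18)*(-60)) - 25) + 22190 = ((-32/3 - 10/3) - 25) + 22190 = (-14 - 25) + 22190 = -39 + 22190 = 22151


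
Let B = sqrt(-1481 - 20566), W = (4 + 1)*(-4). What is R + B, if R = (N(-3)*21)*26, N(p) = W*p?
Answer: 32760 + I*sqrt(22047) ≈ 32760.0 + 148.48*I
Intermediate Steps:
W = -20 (W = 5*(-4) = -20)
N(p) = -20*p
R = 32760 (R = (-20*(-3)*21)*26 = (60*21)*26 = 1260*26 = 32760)
B = I*sqrt(22047) (B = sqrt(-22047) = I*sqrt(22047) ≈ 148.48*I)
R + B = 32760 + I*sqrt(22047)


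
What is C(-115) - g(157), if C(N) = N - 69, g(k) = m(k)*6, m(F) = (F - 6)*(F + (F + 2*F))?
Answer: -569152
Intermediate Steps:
m(F) = 4*F*(-6 + F) (m(F) = (-6 + F)*(F + 3*F) = (-6 + F)*(4*F) = 4*F*(-6 + F))
g(k) = 24*k*(-6 + k) (g(k) = (4*k*(-6 + k))*6 = 24*k*(-6 + k))
C(N) = -69 + N
C(-115) - g(157) = (-69 - 115) - 24*157*(-6 + 157) = -184 - 24*157*151 = -184 - 1*568968 = -184 - 568968 = -569152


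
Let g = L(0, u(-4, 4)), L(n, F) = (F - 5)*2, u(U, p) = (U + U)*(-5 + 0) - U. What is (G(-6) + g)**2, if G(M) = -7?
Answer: 5041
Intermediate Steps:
u(U, p) = -11*U (u(U, p) = (2*U)*(-5) - U = -10*U - U = -11*U)
L(n, F) = -10 + 2*F (L(n, F) = (-5 + F)*2 = -10 + 2*F)
g = 78 (g = -10 + 2*(-11*(-4)) = -10 + 2*44 = -10 + 88 = 78)
(G(-6) + g)**2 = (-7 + 78)**2 = 71**2 = 5041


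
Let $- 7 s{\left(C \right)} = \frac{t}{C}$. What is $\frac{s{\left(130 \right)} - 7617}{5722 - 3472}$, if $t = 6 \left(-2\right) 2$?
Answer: $- \frac{1155241}{341250} \approx -3.3853$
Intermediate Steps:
$t = -24$ ($t = \left(-12\right) 2 = -24$)
$s{\left(C \right)} = \frac{24}{7 C}$ ($s{\left(C \right)} = - \frac{\left(-24\right) \frac{1}{C}}{7} = \frac{24}{7 C}$)
$\frac{s{\left(130 \right)} - 7617}{5722 - 3472} = \frac{\frac{24}{7 \cdot 130} - 7617}{5722 - 3472} = \frac{\frac{24}{7} \cdot \frac{1}{130} - 7617}{2250} = \left(\frac{12}{455} - 7617\right) \frac{1}{2250} = \left(- \frac{3465723}{455}\right) \frac{1}{2250} = - \frac{1155241}{341250}$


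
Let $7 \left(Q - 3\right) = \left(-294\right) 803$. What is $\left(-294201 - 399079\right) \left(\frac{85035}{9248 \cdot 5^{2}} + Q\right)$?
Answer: $\frac{6756596444829}{289} \approx 2.3379 \cdot 10^{10}$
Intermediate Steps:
$Q = -33723$ ($Q = 3 + \frac{\left(-294\right) 803}{7} = 3 + \frac{1}{7} \left(-236082\right) = 3 - 33726 = -33723$)
$\left(-294201 - 399079\right) \left(\frac{85035}{9248 \cdot 5^{2}} + Q\right) = \left(-294201 - 399079\right) \left(\frac{85035}{9248 \cdot 5^{2}} - 33723\right) = - 693280 \left(\frac{85035}{9248 \cdot 25} - 33723\right) = - 693280 \left(\frac{85035}{231200} - 33723\right) = - 693280 \left(85035 \cdot \frac{1}{231200} - 33723\right) = - 693280 \left(\frac{17007}{46240} - 33723\right) = \left(-693280\right) \left(- \frac{1559334513}{46240}\right) = \frac{6756596444829}{289}$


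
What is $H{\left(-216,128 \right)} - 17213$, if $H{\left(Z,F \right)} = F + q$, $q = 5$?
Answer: $-17080$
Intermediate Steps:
$H{\left(Z,F \right)} = 5 + F$ ($H{\left(Z,F \right)} = F + 5 = 5 + F$)
$H{\left(-216,128 \right)} - 17213 = \left(5 + 128\right) - 17213 = 133 - 17213 = -17080$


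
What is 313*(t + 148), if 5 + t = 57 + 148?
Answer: 108924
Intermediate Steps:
t = 200 (t = -5 + (57 + 148) = -5 + 205 = 200)
313*(t + 148) = 313*(200 + 148) = 313*348 = 108924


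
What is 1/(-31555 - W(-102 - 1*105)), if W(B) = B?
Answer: -1/31348 ≈ -3.1900e-5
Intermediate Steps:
1/(-31555 - W(-102 - 1*105)) = 1/(-31555 - (-102 - 1*105)) = 1/(-31555 - (-102 - 105)) = 1/(-31555 - 1*(-207)) = 1/(-31555 + 207) = 1/(-31348) = -1/31348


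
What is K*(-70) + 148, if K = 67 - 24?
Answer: -2862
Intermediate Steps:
K = 43
K*(-70) + 148 = 43*(-70) + 148 = -3010 + 148 = -2862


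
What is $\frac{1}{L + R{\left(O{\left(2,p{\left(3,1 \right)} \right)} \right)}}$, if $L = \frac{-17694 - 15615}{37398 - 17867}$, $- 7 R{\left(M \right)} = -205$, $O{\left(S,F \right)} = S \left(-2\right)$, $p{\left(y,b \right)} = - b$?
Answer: $\frac{136717}{3770692} \approx 0.036258$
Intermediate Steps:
$O{\left(S,F \right)} = - 2 S$
$R{\left(M \right)} = \frac{205}{7}$ ($R{\left(M \right)} = \left(- \frac{1}{7}\right) \left(-205\right) = \frac{205}{7}$)
$L = - \frac{33309}{19531} \approx -1.7054$
$\frac{1}{L + R{\left(O{\left(2,p{\left(3,1 \right)} \right)} \right)}} = \frac{1}{- \frac{33309}{19531} + \frac{205}{7}} = \frac{1}{\frac{3770692}{136717}} = \frac{136717}{3770692}$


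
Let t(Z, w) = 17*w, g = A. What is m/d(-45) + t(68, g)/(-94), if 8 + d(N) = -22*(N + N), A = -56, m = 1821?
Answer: 1024259/92684 ≈ 11.051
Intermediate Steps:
d(N) = -8 - 44*N (d(N) = -8 - 22*(N + N) = -8 - 44*N)
g = -56
m/d(-45) + t(68, g)/(-94) = 1821/(-8 - 44*(-45)) + (17*(-56))/(-94) = 1821/(-8 + 1980) - 952*(-1/94) = 1821/1972 + 476/47 = 1024259/92684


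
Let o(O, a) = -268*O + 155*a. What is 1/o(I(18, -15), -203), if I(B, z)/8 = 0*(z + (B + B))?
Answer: -1/31465 ≈ -3.1781e-5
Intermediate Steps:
I(B, z) = 0 (I(B, z) = 8*(0*(z + (B + B))) = 8*(0*(z + 2*B)) = 8*0 = 0)
1/o(I(18, -15), -203) = 1/(-268*0 + 155*(-203)) = 1/(0 - 31465) = 1/(-31465) = -1/31465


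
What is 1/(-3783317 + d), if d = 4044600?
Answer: 1/261283 ≈ 3.8273e-6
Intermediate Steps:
1/(-3783317 + d) = 1/(-3783317 + 4044600) = 1/261283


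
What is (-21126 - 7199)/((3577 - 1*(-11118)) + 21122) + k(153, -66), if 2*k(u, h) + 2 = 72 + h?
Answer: 43309/35817 ≈ 1.2092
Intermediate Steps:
k(u, h) = 35 + h/2 (k(u, h) = -1 + (72 + h)/2 = -1 + (36 + h/2) = 35 + h/2)
(-21126 - 7199)/((3577 - 1*(-11118)) + 21122) + k(153, -66) = (-21126 - 7199)/((3577 - 1*(-11118)) + 21122) + (35 + (½)*(-66)) = -28325/((3577 + 11118) + 21122) + (35 - 33) = -28325/(14695 + 21122) + 2 = -28325/35817 + 2 = 43309/35817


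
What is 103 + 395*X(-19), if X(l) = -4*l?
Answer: 30123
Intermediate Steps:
103 + 395*X(-19) = 103 + 395*(-4*(-19)) = 103 + 395*76 = 103 + 30020 = 30123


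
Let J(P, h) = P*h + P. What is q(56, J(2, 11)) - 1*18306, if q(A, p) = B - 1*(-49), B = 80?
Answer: -18177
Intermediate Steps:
J(P, h) = P + P*h
q(A, p) = 129 (q(A, p) = 80 - 1*(-49) = 80 + 49 = 129)
q(56, J(2, 11)) - 1*18306 = 129 - 1*18306 = 129 - 18306 = -18177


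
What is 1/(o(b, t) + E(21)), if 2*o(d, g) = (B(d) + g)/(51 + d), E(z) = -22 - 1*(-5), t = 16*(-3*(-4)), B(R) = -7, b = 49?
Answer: -40/643 ≈ -0.062208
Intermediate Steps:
t = 192 (t = 16*12 = 192)
E(z) = -17 (E(z) = -22 + 5 = -17)
o(d, g) = (-7 + g)/(2*(51 + d)) (o(d, g) = ((-7 + g)/(51 + d))/2 = (-7 + g)/(2*(51 + d)))
1/(o(b, t) + E(21)) = 1/((-7 + 192)/(2*(51 + 49)) - 17) = 1/((½)*185/100 - 17) = 1/((½)*(1/100)*185 - 17) = 1/(37/40 - 17) = 1/(-643/40) = -40/643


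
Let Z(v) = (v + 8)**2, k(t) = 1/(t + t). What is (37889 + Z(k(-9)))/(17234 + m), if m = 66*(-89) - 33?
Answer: 12296485/3669948 ≈ 3.3506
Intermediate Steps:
m = -5907 (m = -5874 - 33 = -5907)
k(t) = 1/(2*t)
Z(v) = (8 + v)**2
(37889 + Z(k(-9)))/(17234 + m) = (37889 + (8 + (1/2)/(-9))**2)/(17234 - 5907) = (37889 + (8 + (1/2)*(-1/9))**2)/11327 = (37889 + (8 - 1/18)**2)*(1/11327) = (37889 + (143/18)**2)*(1/11327) = (37889 + 20449/324)*(1/11327) = (12296485/324)*(1/11327) = 12296485/3669948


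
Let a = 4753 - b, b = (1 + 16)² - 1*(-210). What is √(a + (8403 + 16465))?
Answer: √29122 ≈ 170.65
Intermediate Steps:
b = 499 (b = 17² + 210 = 289 + 210 = 499)
a = 4254 (a = 4753 - 1*499 = 4753 - 499 = 4254)
√(a + (8403 + 16465)) = √(4254 + (8403 + 16465)) = √(4254 + 24868) = √29122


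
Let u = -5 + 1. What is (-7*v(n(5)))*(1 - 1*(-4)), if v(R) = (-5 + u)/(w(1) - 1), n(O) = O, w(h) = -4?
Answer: -63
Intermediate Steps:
u = -4
v(R) = 9/5 (v(R) = (-5 - 4)/(-4 - 1) = -9/(-5) = -9*(-1/5) = 9/5)
(-7*v(n(5)))*(1 - 1*(-4)) = (-7*9/5)*(1 - 1*(-4)) = -63*(1 + 4)/5 = -63/5*5 = -63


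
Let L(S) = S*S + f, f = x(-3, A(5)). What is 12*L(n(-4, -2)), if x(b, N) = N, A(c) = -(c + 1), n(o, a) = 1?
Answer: -60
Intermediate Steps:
A(c) = -1 - c (A(c) = -(1 + c) = -1 - c)
f = -6 (f = -1 - 1*5 = -1 - 5 = -6)
L(S) = -6 + S² (L(S) = S*S - 6 = S² - 6 = -6 + S²)
12*L(n(-4, -2)) = 12*(-6 + 1²) = 12*(-6 + 1) = 12*(-5) = -60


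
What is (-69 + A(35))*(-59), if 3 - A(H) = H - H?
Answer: 3894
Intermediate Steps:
A(H) = 3 (A(H) = 3 - (H - H) = 3 - 1*0 = 3 + 0 = 3)
(-69 + A(35))*(-59) = (-69 + 3)*(-59) = -66*(-59) = 3894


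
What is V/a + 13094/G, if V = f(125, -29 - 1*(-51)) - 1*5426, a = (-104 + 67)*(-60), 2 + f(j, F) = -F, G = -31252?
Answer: -2492401/867243 ≈ -2.8739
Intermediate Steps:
f(j, F) = -2 - F
a = 2220 (a = -37*(-60) = 2220)
V = -5450 (V = (-2 - (-29 - 1*(-51))) - 1*5426 = (-2 - (-29 + 51)) - 5426 = (-2 - 1*22) - 5426 = (-2 - 22) - 5426 = -24 - 5426 = -5450)
V/a + 13094/G = -5450/2220 + 13094/(-31252) = -5450*1/2220 + 13094*(-1/31252) = -545/222 - 6547/15626 = -2492401/867243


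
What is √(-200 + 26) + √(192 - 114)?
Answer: √78 + I*√174 ≈ 8.8318 + 13.191*I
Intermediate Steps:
√(-200 + 26) + √(192 - 114) = √(-174) + √78 = I*√174 + √78 = √78 + I*√174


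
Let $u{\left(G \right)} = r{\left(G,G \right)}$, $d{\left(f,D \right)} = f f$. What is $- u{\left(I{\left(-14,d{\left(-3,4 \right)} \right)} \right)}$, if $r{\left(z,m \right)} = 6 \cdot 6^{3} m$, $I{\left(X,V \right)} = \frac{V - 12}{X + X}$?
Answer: $- \frac{972}{7} \approx -138.86$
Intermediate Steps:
$d{\left(f,D \right)} = f^{2}$
$I{\left(X,V \right)} = \frac{-12 + V}{2 X}$
$r{\left(z,m \right)} = 1296 m$ ($r{\left(z,m \right)} = 6 \cdot 216 m = 1296 m$)
$u{\left(G \right)} = 1296 G$
$- u{\left(I{\left(-14,d{\left(-3,4 \right)} \right)} \right)} = - 1296 \frac{-12 + \left(-3\right)^{2}}{2 \left(-14\right)} = - 1296 \cdot \frac{1}{2} \left(- \frac{1}{14}\right) \left(-12 + 9\right) = - 1296 \cdot \frac{1}{2} \left(- \frac{1}{14}\right) \left(-3\right) = - \frac{1296 \cdot 3}{28} = \left(-1\right) \frac{972}{7} = - \frac{972}{7}$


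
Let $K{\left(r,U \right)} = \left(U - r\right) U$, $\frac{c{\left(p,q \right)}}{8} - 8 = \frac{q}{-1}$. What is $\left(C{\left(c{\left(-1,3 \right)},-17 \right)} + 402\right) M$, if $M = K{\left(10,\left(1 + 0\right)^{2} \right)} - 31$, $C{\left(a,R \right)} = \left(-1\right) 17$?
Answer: $-15400$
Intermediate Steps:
$c{\left(p,q \right)} = 64 - 8 q$ ($c{\left(p,q \right)} = 64 + 8 \frac{q}{-1} = 64 + 8 q \left(-1\right) = 64 + 8 \left(- q\right) = 64 - 8 q$)
$C{\left(a,R \right)} = -17$
$K{\left(r,U \right)} = U \left(U - r\right)$
$M = -40$ ($M = \left(1 + 0\right)^{2} \left(\left(1 + 0\right)^{2} - 10\right) - 31 = 1^{2} \left(1^{2} - 10\right) - 31 = 1 \left(1 - 10\right) - 31 = 1 \left(-9\right) - 31 = -9 - 31 = -40$)
$\left(C{\left(c{\left(-1,3 \right)},-17 \right)} + 402\right) M = \left(-17 + 402\right) \left(-40\right) = 385 \left(-40\right) = -15400$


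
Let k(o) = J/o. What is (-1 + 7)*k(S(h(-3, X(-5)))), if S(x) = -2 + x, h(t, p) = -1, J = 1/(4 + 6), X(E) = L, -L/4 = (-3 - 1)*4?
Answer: -⅕ ≈ -0.20000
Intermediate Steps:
L = 64 (L = -4*(-3 - 1)*4 = -(-16)*4 = -4*(-16) = 64)
X(E) = 64
J = ⅒ (J = 1/10 = ⅒ ≈ 0.10000)
k(o) = 1/(10*o)
(-1 + 7)*k(S(h(-3, X(-5)))) = (-1 + 7)*(1/(10*(-2 - 1))) = 6*((⅒)/(-3)) = 6*((⅒)*(-⅓)) = 6*(-1/30) = -⅕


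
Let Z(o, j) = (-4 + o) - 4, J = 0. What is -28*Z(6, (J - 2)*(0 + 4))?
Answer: 56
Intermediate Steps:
Z(o, j) = -8 + o
-28*Z(6, (J - 2)*(0 + 4)) = -28*(-8 + 6) = -28*(-2) = 56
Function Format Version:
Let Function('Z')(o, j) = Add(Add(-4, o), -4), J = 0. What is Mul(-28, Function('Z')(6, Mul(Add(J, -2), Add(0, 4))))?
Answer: 56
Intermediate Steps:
Function('Z')(o, j) = Add(-8, o)
Mul(-28, Function('Z')(6, Mul(Add(J, -2), Add(0, 4)))) = Mul(-28, Add(-8, 6)) = Mul(-28, -2) = 56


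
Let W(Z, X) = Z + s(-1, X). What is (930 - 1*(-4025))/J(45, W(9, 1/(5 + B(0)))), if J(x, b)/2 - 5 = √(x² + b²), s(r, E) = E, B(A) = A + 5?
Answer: -1238750/208281 + 24775*√210781/208281 ≈ 48.663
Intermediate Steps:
B(A) = 5 + A
W(Z, X) = X + Z (W(Z, X) = Z + X = X + Z)
J(x, b) = 10 + 2*√(b² + x²) (J(x, b) = 10 + 2*√(x² + b²) = 10 + 2*√(b² + x²))
(930 - 1*(-4025))/J(45, W(9, 1/(5 + B(0)))) = (930 - 1*(-4025))/(10 + 2*√((1/(5 + (5 + 0)) + 9)² + 45²)) = (930 + 4025)/(10 + 2*√((1/(5 + 5) + 9)² + 2025)) = 4955/(10 + 2*√((1/10 + 9)² + 2025)) = 4955/(10 + 2*√((⅒ + 9)² + 2025)) = 4955/(10 + 2*√((91/10)² + 2025)) = 4955/(10 + 2*√(8281/100 + 2025)) = 4955/(10 + 2*√(210781/100)) = 4955/(10 + 2*(√210781/10)) = 4955/(10 + √210781/5)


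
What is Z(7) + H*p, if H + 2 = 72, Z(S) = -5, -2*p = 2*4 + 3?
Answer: -390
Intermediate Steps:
p = -11/2 (p = -(2*4 + 3)/2 = -(8 + 3)/2 = -1/2*11 = -11/2 ≈ -5.5000)
H = 70 (H = -2 + 72 = 70)
Z(7) + H*p = -5 + 70*(-11/2) = -5 - 385 = -390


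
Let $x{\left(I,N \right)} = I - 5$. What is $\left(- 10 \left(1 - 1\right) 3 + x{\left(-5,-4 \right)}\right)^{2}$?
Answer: $100$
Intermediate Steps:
$x{\left(I,N \right)} = -5 + I$
$\left(- 10 \left(1 - 1\right) 3 + x{\left(-5,-4 \right)}\right)^{2} = \left(- 10 \left(1 - 1\right) 3 - 10\right)^{2} = \left(- 10 \cdot 0 \cdot 3 - 10\right)^{2} = \left(\left(-10\right) 0 - 10\right)^{2} = \left(0 - 10\right)^{2} = \left(-10\right)^{2} = 100$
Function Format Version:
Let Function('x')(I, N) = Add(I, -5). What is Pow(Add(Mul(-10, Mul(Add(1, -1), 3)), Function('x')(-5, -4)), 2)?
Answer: 100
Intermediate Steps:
Function('x')(I, N) = Add(-5, I)
Pow(Add(Mul(-10, Mul(Add(1, -1), 3)), Function('x')(-5, -4)), 2) = Pow(Add(Mul(-10, Mul(Add(1, -1), 3)), Add(-5, -5)), 2) = Pow(Add(Mul(-10, Mul(0, 3)), -10), 2) = Pow(Add(Mul(-10, 0), -10), 2) = Pow(Add(0, -10), 2) = Pow(-10, 2) = 100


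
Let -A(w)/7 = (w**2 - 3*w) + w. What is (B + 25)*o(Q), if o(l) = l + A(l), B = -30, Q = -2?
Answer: 290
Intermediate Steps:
A(w) = -7*w**2 + 14*w (A(w) = -7*((w**2 - 3*w) + w) = -7*(w**2 - 2*w) = -7*w**2 + 14*w)
o(l) = l + 7*l*(2 - l)
(B + 25)*o(Q) = (-30 + 25)*(-2*(15 - 7*(-2))) = -(-10)*(15 + 14) = -(-10)*29 = -5*(-58) = 290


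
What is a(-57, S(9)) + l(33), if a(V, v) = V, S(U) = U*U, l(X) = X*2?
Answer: 9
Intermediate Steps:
l(X) = 2*X
S(U) = U²
a(-57, S(9)) + l(33) = -57 + 2*33 = -57 + 66 = 9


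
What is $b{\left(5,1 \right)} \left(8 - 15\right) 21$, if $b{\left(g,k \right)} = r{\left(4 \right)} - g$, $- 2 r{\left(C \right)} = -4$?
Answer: $441$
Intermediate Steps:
$r{\left(C \right)} = 2$ ($r{\left(C \right)} = \left(- \frac{1}{2}\right) \left(-4\right) = 2$)
$b{\left(g,k \right)} = 2 - g$
$b{\left(5,1 \right)} \left(8 - 15\right) 21 = \left(2 - 5\right) \left(8 - 15\right) 21 = \left(2 - 5\right) \left(-7\right) 21 = \left(-3\right) \left(-7\right) 21 = 21 \cdot 21 = 441$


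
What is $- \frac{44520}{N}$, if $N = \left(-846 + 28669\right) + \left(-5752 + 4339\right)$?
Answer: $- \frac{4452}{2641} \approx -1.6857$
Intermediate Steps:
$N = 26410$ ($N = 27823 - 1413 = 26410$)
$- \frac{44520}{N} = - \frac{44520}{26410} = \left(-44520\right) \frac{1}{26410} = - \frac{4452}{2641}$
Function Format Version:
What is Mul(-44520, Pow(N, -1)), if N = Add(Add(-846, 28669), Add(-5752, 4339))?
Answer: Rational(-4452, 2641) ≈ -1.6857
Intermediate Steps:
N = 26410 (N = Add(27823, -1413) = 26410)
Mul(-44520, Pow(N, -1)) = Mul(-44520, Pow(26410, -1)) = Mul(-44520, Rational(1, 26410)) = Rational(-4452, 2641)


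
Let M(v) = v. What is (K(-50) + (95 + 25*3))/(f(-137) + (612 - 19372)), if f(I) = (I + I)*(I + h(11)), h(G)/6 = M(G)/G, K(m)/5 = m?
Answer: -40/8567 ≈ -0.0046691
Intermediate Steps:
K(m) = 5*m
h(G) = 6 (h(G) = 6*(G/G) = 6*1 = 6)
f(I) = 2*I*(6 + I) (f(I) = (I + I)*(I + 6) = (2*I)*(6 + I) = 2*I*(6 + I))
(K(-50) + (95 + 25*3))/(f(-137) + (612 - 19372)) = (5*(-50) + (95 + 25*3))/(2*(-137)*(6 - 137) + (612 - 19372)) = (-250 + (95 + 75))/(2*(-137)*(-131) - 18760) = (-250 + 170)/(35894 - 18760) = -80/17134 = -80*1/17134 = -40/8567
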